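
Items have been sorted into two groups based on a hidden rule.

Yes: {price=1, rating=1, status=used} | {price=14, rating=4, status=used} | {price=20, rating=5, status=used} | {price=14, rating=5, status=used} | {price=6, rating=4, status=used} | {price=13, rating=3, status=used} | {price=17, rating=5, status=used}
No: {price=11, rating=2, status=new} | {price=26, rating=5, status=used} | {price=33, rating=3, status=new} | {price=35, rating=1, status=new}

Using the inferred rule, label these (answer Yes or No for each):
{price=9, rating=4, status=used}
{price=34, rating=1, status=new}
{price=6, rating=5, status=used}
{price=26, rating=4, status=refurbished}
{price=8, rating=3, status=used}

Yes, No, Yes, No, Yes

All 'Yes' examples share one property — status is used AND price ≤ 20 — and every 'No' example lacks it.
{price=9, rating=4, status=used}: Yes (status is used, price = 9).
{price=34, rating=1, status=new}: No (status is new, price = 34).
{price=6, rating=5, status=used}: Yes (status is used, price = 6).
{price=26, rating=4, status=refurbished}: No (status is refurbished, price = 26).
{price=8, rating=3, status=used}: Yes (status is used, price = 8).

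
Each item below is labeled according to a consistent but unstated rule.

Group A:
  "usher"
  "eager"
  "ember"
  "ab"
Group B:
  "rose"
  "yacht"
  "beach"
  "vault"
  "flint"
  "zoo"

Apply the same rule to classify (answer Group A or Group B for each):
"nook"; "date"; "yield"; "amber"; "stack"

Group B, Group B, Group B, Group A, Group B

'Group A' ⟺ starts with a vowel.
"nook": starts with 'n' — lacks this property, so Group B.
"date": starts with 'd' — lacks this property, so Group B.
"yield": starts with 'y' — lacks this property, so Group B.
"amber": starts with 'a' — has this property, so Group A.
"stack": starts with 's' — lacks this property, so Group B.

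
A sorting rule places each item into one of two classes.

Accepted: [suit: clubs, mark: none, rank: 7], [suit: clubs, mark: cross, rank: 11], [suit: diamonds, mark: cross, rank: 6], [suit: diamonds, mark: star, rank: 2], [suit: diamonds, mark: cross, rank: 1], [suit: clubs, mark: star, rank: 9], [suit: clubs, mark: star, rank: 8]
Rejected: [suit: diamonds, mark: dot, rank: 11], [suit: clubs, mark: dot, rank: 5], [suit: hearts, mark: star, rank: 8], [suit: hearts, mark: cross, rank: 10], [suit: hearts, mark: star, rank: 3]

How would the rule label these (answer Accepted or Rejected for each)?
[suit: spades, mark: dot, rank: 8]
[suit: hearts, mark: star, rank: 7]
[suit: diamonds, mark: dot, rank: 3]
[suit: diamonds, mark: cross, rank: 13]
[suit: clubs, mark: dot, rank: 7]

The pattern is that an item is 'Accepted' exactly when: mark is not dot AND suit is not hearts.
[suit: spades, mark: dot, rank: 8]: Rejected (mark is dot, suit is spades). [suit: hearts, mark: star, rank: 7]: Rejected (mark is star, suit is hearts). [suit: diamonds, mark: dot, rank: 3]: Rejected (mark is dot, suit is diamonds). [suit: diamonds, mark: cross, rank: 13]: Accepted (mark is cross, suit is diamonds). [suit: clubs, mark: dot, rank: 7]: Rejected (mark is dot, suit is clubs).

Rejected, Rejected, Rejected, Accepted, Rejected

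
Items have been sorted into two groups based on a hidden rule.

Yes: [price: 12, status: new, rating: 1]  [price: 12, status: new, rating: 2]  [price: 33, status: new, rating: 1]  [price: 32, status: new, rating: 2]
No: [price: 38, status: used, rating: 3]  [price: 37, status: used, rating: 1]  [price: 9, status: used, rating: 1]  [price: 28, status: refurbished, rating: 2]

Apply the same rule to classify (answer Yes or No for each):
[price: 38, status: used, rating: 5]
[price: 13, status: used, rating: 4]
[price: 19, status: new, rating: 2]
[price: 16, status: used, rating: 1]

No, No, Yes, No

'Yes' ⟺ status is new.
No: [price: 38, status: used, rating: 5], since status is used. No: [price: 13, status: used, rating: 4], since status is used. Yes: [price: 19, status: new, rating: 2], since status is new. No: [price: 16, status: used, rating: 1], since status is used.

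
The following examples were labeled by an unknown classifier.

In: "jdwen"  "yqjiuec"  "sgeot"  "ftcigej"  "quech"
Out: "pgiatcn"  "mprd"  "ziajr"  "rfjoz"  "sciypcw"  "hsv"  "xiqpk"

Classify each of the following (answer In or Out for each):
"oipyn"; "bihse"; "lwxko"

A rule that fits every label: contains 'e' — true of each 'In' example, false of each 'Out' one.

Out, In, Out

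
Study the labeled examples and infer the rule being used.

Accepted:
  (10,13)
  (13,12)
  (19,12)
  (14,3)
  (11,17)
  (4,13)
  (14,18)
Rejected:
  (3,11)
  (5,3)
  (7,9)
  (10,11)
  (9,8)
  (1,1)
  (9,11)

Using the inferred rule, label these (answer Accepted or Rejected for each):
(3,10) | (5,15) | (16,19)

Rule: max ≥ 12. This holds for each 'Accepted' example and fails for each 'Rejected' one.
(3,10): Rejected (max 10). (5,15): Accepted (max 15). (16,19): Accepted (max 19).

Rejected, Accepted, Accepted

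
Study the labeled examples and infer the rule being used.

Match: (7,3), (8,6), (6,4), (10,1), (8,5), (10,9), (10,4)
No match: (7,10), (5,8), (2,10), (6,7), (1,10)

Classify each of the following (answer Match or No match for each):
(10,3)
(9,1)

Match, Match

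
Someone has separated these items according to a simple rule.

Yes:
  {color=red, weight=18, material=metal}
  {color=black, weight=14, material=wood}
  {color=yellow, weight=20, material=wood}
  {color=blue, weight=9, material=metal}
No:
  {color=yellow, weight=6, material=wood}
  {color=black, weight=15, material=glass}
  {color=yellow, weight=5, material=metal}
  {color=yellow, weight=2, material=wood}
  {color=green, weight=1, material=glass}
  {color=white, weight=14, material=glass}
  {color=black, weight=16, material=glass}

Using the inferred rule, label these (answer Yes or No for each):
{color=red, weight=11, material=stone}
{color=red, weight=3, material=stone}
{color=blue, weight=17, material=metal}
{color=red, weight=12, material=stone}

Yes, No, Yes, Yes

A rule that fits every label: material is not glass AND weight ≥ 9 — true of each 'Yes' example, false of each 'No' one.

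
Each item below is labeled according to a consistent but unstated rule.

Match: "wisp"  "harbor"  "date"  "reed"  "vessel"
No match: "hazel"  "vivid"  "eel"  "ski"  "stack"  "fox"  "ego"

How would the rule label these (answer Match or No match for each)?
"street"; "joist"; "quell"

The classifier is using: even length.
"street": length 6, fits → Match. "joist": length 5, doesn't match → No match. "quell": length 5, doesn't match → No match.

Match, No match, No match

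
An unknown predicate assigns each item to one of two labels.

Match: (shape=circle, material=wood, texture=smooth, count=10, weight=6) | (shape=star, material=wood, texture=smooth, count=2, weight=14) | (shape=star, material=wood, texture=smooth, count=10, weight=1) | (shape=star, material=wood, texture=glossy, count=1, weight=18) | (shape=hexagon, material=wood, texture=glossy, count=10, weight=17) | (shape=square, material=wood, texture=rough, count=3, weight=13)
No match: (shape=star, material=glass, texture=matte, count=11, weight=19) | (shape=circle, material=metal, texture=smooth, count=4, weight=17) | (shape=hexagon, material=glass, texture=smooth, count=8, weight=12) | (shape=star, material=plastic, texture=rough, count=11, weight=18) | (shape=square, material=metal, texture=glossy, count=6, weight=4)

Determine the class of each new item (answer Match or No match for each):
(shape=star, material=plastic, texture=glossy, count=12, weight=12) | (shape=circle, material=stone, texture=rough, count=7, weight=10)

No match, No match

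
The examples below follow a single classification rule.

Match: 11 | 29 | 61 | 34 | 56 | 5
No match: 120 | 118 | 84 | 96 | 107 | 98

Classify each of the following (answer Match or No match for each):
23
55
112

The pattern is that an item is 'Match' exactly when: at most 61.
Match: 23, since 23 ≤ 61. Match: 55, since 55 ≤ 61. No match: 112, since 112 > 61.

Match, Match, No match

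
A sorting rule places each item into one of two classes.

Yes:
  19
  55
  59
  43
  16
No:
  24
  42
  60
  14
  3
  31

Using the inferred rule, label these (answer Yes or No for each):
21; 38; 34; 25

The rule appears to be: digit sum ≥ 7.
21 → digit sum 2+1 = 3 → No. 38 → digit sum 3+8 = 11 → Yes. 34 → digit sum 3+4 = 7 → Yes. 25 → digit sum 2+5 = 7 → Yes.

No, Yes, Yes, Yes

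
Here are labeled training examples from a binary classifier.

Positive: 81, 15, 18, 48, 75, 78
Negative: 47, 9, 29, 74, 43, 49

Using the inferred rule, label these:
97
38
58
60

Negative, Negative, Negative, Positive

All 'Positive' examples share one property — multiple of 3 AND at least 15 — and every 'Negative' example lacks it.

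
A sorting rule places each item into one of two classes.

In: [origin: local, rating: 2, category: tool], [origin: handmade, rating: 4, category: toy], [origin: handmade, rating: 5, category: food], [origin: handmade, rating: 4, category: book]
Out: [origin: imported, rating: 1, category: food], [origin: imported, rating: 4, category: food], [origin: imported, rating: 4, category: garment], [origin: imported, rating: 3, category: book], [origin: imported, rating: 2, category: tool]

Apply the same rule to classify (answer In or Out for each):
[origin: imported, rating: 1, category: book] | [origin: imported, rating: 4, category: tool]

Out, Out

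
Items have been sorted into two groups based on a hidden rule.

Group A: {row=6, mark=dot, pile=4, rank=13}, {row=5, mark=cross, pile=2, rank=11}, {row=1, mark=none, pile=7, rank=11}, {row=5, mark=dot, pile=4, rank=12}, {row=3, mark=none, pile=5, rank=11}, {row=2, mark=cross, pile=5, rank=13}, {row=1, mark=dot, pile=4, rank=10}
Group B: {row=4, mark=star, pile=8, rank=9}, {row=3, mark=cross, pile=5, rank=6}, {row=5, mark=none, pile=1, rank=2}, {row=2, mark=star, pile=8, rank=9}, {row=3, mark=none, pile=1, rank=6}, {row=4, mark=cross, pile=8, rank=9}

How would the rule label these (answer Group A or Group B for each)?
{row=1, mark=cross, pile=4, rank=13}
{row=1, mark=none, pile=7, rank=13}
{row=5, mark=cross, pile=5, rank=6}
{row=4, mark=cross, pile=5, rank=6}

Group A, Group A, Group B, Group B

The distinguishing property — rank ≥ 10 — holds for all the 'Group A' cases and none of the 'Group B' cases.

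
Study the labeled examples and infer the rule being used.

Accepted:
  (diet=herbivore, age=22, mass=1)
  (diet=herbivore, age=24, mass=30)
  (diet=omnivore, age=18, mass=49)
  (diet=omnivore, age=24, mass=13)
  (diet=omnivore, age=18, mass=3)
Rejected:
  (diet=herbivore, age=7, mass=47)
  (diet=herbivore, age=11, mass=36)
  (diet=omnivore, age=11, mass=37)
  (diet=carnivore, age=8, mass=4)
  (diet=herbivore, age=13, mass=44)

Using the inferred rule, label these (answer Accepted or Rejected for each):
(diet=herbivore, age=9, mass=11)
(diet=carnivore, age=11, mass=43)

Rejected, Rejected

Rule: age ≥ 18. This holds for each 'Accepted' example and fails for each 'Rejected' one.
(diet=herbivore, age=9, mass=11): Rejected (age = 9).
(diet=carnivore, age=11, mass=43): Rejected (age = 11).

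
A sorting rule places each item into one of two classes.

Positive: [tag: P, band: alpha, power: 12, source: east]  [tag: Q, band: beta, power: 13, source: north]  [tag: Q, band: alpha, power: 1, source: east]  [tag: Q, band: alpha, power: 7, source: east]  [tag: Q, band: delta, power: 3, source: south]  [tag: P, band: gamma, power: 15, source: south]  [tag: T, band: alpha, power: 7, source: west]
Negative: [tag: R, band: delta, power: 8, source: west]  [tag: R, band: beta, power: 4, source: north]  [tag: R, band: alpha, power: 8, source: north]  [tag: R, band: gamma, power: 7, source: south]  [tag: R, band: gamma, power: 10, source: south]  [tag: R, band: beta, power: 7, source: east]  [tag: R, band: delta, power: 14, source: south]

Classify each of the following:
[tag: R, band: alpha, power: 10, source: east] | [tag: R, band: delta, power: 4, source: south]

Negative, Negative

A rule that fits every label: tag is not R — true of each 'Positive' example, false of each 'Negative' one.
[tag: R, band: alpha, power: 10, source: east]: tag is R, lacks this property → Negative.
[tag: R, band: delta, power: 4, source: south]: tag is R, lacks this property → Negative.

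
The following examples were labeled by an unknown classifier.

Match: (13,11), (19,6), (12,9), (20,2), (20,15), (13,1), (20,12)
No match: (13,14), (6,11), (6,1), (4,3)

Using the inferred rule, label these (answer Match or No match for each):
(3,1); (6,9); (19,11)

The common property of the 'Match' items is: first > second AND sum ≥ 14. No 'No match' item has it.
(3,1) — 3 > 1, 3+1 = 4, hence No match. (6,9) — 6 < 9, 6+9 = 15, hence No match. (19,11) — 19 > 11, 19+11 = 30, hence Match.

No match, No match, Match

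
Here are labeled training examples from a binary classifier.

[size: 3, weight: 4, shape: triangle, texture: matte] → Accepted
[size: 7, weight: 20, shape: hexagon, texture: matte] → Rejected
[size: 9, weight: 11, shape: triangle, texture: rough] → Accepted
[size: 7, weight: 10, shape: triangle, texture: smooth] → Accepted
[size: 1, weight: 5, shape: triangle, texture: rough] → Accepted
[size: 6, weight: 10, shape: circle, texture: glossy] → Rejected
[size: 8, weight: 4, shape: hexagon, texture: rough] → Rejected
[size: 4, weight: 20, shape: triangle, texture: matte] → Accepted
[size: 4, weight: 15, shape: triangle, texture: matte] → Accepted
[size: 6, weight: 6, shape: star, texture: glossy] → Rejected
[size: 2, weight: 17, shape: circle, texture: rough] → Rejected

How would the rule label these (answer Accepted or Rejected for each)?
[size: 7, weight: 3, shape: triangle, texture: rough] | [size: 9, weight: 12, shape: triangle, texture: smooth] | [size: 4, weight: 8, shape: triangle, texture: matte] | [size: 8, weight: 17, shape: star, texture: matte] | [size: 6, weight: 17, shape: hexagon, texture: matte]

Rule: shape is triangle. This holds for each 'Accepted' example and fails for each 'Rejected' one.
Accepted: [size: 7, weight: 3, shape: triangle, texture: rough], since shape is triangle. Accepted: [size: 9, weight: 12, shape: triangle, texture: smooth], since shape is triangle. Accepted: [size: 4, weight: 8, shape: triangle, texture: matte], since shape is triangle. Rejected: [size: 8, weight: 17, shape: star, texture: matte], since shape is star. Rejected: [size: 6, weight: 17, shape: hexagon, texture: matte], since shape is hexagon.

Accepted, Accepted, Accepted, Rejected, Rejected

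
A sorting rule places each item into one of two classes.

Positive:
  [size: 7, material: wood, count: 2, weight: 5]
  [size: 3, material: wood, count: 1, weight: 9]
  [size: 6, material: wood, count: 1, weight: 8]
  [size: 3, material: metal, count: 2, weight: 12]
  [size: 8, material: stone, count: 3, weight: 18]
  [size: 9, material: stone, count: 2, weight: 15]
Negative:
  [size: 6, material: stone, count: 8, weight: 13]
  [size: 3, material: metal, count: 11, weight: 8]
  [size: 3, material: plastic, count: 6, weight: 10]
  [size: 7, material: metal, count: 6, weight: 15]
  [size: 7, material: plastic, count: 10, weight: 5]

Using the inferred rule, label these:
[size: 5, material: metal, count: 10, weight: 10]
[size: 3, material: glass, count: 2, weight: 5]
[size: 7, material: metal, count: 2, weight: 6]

Negative, Positive, Positive

One predicate separates the groups cleanly: count ≤ 3.
[size: 5, material: metal, count: 10, weight: 10] → count = 10 → Negative.
[size: 3, material: glass, count: 2, weight: 5] → count = 2 → Positive.
[size: 7, material: metal, count: 2, weight: 6] → count = 2 → Positive.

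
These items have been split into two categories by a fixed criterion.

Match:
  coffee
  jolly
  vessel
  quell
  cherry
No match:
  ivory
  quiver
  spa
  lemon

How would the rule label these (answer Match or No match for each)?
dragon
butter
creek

No match, Match, Match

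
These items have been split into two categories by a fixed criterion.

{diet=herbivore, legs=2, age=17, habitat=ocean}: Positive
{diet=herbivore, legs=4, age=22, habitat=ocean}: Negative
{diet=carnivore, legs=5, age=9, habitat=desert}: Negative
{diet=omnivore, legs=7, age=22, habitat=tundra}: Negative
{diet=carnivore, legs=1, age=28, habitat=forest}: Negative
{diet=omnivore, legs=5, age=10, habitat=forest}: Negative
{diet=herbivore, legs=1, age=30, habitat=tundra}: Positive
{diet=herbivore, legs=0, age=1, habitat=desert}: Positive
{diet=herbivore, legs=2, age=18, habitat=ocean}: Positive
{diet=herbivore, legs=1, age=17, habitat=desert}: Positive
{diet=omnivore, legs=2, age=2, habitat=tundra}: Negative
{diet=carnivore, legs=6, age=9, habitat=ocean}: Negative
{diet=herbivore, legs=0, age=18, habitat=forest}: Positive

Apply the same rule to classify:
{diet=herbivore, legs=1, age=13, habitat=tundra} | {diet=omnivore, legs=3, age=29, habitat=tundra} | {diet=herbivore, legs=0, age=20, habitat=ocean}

Positive, Negative, Positive

Rule: diet is herbivore AND legs ≤ 2. This holds for each 'Positive' example and fails for each 'Negative' one.
{diet=herbivore, legs=1, age=13, habitat=tundra}: diet is herbivore, legs = 1, satisfies this → Positive. {diet=omnivore, legs=3, age=29, habitat=tundra}: diet is omnivore, legs = 3, does not pass → Negative. {diet=herbivore, legs=0, age=20, habitat=ocean}: diet is herbivore, legs = 0, satisfies this → Positive.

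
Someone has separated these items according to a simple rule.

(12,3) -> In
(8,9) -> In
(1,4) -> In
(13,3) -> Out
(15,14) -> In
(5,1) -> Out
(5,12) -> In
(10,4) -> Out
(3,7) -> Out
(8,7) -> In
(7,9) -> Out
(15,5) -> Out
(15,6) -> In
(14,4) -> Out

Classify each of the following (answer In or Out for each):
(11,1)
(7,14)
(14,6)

Out, In, Out

A rule that fits every label: sum is odd — true of each 'In' example, false of each 'Out' one.
(11,1): 11+1 = 12, fails this test → Out. (7,14): 7+14 = 21, qualifies → In. (14,6): 14+6 = 20, fails this test → Out.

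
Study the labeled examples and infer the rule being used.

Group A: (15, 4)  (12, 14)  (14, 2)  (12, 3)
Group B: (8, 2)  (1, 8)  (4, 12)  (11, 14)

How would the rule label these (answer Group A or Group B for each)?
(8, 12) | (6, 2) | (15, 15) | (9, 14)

The distinguishing property — first ≥ 12 — holds for all the 'Group A' cases and none of the 'Group B' cases.
(8, 12): first 8, doesn't match → Group B. (6, 2): first 6, doesn't match → Group B. (15, 15): first 15, matches → Group A. (9, 14): first 9, doesn't match → Group B.

Group B, Group B, Group A, Group B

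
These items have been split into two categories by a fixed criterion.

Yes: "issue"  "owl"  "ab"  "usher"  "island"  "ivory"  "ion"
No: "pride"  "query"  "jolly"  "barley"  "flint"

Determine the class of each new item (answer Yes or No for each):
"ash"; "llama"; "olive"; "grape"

The pattern is that an item is 'Yes' exactly when: starts with a vowel.
"ash" — starts with 'a', hence Yes. "llama" — starts with 'l', hence No. "olive" — starts with 'o', hence Yes. "grape" — starts with 'g', hence No.

Yes, No, Yes, No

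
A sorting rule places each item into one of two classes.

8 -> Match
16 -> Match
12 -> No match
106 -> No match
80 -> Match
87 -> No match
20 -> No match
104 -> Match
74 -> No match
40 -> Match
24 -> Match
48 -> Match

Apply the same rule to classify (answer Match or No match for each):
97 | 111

The classifier is using: multiple of 8.
97 — 97 = 8·12 + 1, hence No match. 111 — 111 = 8·13 + 7, hence No match.

No match, No match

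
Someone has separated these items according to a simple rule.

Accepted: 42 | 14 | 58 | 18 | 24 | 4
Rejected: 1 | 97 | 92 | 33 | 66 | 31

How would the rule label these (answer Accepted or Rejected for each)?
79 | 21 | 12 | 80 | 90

Rejected, Rejected, Accepted, Rejected, Rejected

The simplest hypothesis consistent with all the labels is: even AND at most 58.
79 — 79 is odd, 79 > 58, hence Rejected.
21 — 21 is odd, 21 ≤ 58, hence Rejected.
12 — 12 is even, 12 ≤ 58, hence Accepted.
80 — 80 is even, 80 > 58, hence Rejected.
90 — 90 is even, 90 > 58, hence Rejected.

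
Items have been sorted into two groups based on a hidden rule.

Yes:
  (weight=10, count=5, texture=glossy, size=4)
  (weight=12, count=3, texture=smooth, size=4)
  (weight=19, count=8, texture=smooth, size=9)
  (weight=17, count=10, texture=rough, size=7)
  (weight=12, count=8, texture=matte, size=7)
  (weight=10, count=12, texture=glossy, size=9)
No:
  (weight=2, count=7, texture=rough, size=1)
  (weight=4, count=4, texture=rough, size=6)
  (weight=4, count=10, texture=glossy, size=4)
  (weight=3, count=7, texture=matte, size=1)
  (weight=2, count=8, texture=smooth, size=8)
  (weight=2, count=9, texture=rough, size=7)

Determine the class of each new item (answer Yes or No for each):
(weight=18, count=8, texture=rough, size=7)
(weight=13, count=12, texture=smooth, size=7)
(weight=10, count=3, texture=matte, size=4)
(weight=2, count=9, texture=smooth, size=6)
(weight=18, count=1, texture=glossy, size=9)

The pattern is that an item is 'Yes' exactly when: weight ≥ 10.
(weight=18, count=8, texture=rough, size=7) → weight = 18 → Yes. (weight=13, count=12, texture=smooth, size=7) → weight = 13 → Yes. (weight=10, count=3, texture=matte, size=4) → weight = 10 → Yes. (weight=2, count=9, texture=smooth, size=6) → weight = 2 → No. (weight=18, count=1, texture=glossy, size=9) → weight = 18 → Yes.

Yes, Yes, Yes, No, Yes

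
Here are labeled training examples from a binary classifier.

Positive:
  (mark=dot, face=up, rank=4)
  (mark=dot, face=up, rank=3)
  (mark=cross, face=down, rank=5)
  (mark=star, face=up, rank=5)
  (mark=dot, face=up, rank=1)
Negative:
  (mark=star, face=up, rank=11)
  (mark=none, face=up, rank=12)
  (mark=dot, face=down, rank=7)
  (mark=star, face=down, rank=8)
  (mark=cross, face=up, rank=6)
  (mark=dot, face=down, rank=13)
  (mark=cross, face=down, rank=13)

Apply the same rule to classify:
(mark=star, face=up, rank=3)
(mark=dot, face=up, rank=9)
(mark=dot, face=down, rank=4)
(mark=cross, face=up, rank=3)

Positive, Negative, Positive, Positive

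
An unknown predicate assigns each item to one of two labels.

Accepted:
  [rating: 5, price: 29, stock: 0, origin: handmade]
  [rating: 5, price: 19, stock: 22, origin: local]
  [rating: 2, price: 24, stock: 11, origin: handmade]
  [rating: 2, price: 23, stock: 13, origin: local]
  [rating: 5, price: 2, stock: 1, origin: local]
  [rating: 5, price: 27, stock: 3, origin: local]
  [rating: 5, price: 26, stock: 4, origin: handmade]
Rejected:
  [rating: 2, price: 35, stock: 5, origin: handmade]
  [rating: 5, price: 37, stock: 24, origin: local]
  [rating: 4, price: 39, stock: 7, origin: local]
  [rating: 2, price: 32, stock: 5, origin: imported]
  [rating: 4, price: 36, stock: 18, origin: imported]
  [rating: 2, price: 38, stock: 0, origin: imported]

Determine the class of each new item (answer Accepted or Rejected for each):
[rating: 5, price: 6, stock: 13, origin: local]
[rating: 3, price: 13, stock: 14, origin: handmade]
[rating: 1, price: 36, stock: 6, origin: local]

'Accepted' ⟺ price ≤ 29.
[rating: 5, price: 6, stock: 13, origin: local]: price = 6, fits → Accepted.
[rating: 3, price: 13, stock: 14, origin: handmade]: price = 13, fits → Accepted.
[rating: 1, price: 36, stock: 6, origin: local]: price = 36, does not pass → Rejected.

Accepted, Accepted, Rejected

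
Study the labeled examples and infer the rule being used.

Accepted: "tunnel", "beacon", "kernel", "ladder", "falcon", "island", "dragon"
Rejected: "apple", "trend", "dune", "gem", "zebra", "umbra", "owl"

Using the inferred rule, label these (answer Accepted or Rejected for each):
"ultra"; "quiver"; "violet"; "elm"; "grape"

The pattern is that an item is 'Accepted' exactly when: length 6.
"ultra" — length 5, hence Rejected.
"quiver" — length 6, hence Accepted.
"violet" — length 6, hence Accepted.
"elm" — length 3, hence Rejected.
"grape" — length 5, hence Rejected.

Rejected, Accepted, Accepted, Rejected, Rejected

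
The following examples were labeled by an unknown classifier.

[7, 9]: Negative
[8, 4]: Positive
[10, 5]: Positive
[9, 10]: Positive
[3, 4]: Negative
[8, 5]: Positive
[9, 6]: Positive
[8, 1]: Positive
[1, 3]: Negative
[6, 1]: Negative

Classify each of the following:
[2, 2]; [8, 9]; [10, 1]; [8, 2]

Negative, Positive, Positive, Positive

The classifier is using: first ≥ 8.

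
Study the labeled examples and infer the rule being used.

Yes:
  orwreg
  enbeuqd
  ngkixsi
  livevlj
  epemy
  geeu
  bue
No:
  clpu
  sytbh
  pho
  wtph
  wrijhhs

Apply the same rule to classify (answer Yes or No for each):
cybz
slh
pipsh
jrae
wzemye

The pattern is that an item is 'Yes' exactly when: has ≥ 2 vowels.
cybz → 0 vowels → No. slh → 0 vowels → No. pipsh → 1 vowel → No. jrae → 2 vowels → Yes. wzemye → 2 vowels → Yes.

No, No, No, Yes, Yes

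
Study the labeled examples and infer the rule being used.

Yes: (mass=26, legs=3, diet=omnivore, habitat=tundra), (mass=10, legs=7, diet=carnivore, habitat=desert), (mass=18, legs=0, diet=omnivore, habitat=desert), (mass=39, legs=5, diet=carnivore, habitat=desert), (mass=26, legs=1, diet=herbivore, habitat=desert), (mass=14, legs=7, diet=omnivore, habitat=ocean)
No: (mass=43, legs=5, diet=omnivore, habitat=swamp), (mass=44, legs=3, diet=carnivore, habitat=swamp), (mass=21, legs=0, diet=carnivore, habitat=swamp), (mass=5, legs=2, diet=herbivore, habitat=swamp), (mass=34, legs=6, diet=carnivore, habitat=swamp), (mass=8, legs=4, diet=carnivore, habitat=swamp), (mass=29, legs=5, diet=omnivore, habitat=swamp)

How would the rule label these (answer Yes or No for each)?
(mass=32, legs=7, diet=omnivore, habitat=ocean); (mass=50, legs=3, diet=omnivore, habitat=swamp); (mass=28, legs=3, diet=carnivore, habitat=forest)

Yes, No, Yes

One predicate separates the groups cleanly: habitat is not swamp.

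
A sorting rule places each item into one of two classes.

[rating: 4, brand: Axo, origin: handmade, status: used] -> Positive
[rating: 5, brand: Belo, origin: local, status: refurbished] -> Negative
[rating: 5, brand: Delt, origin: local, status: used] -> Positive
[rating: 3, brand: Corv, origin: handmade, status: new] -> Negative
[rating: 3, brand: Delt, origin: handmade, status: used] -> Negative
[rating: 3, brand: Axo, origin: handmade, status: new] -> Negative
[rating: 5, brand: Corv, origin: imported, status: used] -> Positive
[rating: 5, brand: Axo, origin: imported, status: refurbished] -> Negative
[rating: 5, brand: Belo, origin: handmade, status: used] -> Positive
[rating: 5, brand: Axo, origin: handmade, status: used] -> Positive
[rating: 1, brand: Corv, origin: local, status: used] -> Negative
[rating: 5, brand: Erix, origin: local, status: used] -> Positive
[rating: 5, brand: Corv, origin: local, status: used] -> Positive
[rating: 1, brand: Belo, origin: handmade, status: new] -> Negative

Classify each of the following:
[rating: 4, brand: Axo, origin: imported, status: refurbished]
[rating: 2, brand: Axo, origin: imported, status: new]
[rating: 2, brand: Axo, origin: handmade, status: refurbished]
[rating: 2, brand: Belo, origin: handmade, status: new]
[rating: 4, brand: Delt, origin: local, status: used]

Negative, Negative, Negative, Negative, Positive

A rule that fits every label: status is used AND rating ≥ 4 — true of each 'Positive' example, false of each 'Negative' one.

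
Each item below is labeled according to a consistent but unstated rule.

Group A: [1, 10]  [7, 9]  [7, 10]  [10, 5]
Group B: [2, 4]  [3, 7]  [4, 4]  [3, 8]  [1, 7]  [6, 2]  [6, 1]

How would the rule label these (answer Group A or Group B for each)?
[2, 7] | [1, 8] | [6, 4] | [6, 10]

Rule: max ≥ 9. This holds for each 'Group A' example and fails for each 'Group B' one.
Group B: [2, 7], since max 7.
Group B: [1, 8], since max 8.
Group B: [6, 4], since max 6.
Group A: [6, 10], since max 10.

Group B, Group B, Group B, Group A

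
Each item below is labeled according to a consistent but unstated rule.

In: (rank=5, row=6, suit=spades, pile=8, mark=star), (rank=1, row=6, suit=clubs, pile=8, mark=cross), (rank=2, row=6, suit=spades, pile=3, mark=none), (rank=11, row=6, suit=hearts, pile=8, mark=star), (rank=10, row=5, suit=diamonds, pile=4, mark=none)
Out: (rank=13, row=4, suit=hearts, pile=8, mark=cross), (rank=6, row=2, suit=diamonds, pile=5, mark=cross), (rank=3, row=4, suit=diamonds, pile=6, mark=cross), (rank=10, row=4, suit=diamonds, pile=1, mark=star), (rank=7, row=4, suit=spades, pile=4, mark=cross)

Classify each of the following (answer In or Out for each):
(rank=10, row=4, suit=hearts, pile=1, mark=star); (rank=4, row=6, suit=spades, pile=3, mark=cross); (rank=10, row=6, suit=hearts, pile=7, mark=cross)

The pattern is that an item is 'In' exactly when: row ≥ 5.
(rank=10, row=4, suit=hearts, pile=1, mark=star): row = 4 — fails the rule, so Out. (rank=4, row=6, suit=spades, pile=3, mark=cross): row = 6 — qualifies, so In. (rank=10, row=6, suit=hearts, pile=7, mark=cross): row = 6 — qualifies, so In.

Out, In, In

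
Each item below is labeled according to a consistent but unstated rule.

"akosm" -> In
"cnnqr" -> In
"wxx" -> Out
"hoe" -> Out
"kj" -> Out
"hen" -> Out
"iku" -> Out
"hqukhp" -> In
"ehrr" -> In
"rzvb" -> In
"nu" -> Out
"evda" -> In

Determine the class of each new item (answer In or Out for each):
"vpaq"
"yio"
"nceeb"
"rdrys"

In, Out, In, In

Every 'In' example satisfies: length ≥ 4. None of the 'Out' examples do.
"vpaq": In (length 4).
"yio": Out (length 3).
"nceeb": In (length 5).
"rdrys": In (length 5).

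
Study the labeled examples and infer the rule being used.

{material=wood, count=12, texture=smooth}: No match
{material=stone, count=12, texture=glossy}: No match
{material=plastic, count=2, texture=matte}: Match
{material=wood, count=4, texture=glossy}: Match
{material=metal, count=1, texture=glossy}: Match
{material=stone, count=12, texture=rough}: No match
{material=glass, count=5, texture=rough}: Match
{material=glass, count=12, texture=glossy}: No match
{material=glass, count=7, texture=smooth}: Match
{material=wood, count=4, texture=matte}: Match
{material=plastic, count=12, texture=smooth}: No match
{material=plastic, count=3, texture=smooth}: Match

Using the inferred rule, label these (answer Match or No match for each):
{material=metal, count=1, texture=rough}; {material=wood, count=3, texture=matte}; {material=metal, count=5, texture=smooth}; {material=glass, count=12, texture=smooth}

Match, Match, Match, No match

One predicate separates the groups cleanly: count ≤ 7.
{material=metal, count=1, texture=rough} → count = 1 → Match. {material=wood, count=3, texture=matte} → count = 3 → Match. {material=metal, count=5, texture=smooth} → count = 5 → Match. {material=glass, count=12, texture=smooth} → count = 12 → No match.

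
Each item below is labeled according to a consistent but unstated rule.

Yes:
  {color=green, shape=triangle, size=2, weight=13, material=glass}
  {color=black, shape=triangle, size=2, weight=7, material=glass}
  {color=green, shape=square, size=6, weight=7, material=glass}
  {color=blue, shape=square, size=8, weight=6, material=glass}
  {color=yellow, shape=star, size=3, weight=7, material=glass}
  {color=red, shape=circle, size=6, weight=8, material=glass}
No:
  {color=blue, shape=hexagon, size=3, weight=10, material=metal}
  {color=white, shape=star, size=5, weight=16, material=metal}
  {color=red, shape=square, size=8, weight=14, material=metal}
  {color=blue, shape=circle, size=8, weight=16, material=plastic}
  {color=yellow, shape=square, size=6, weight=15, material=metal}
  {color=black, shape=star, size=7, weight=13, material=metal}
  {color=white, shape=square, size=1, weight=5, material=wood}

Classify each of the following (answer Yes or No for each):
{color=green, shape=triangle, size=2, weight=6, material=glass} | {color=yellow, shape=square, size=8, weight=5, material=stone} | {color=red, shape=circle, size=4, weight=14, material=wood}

The common property of the 'Yes' items is: material is glass. No 'No' item has it.
{color=green, shape=triangle, size=2, weight=6, material=glass} → material is glass → Yes.
{color=yellow, shape=square, size=8, weight=5, material=stone} → material is stone → No.
{color=red, shape=circle, size=4, weight=14, material=wood} → material is wood → No.

Yes, No, No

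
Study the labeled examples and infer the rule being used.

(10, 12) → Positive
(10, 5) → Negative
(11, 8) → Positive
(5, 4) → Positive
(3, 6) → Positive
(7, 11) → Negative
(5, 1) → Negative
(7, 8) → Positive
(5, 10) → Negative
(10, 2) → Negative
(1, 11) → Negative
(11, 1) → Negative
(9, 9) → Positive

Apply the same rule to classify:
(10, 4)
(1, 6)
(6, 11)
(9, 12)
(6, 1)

The common property of the 'Positive' items is: |first − second| ≤ 3. No 'Negative' item has it.
(10, 4) — |10−4| = 6, hence Negative. (1, 6) — |1−6| = 5, hence Negative. (6, 11) — |6−11| = 5, hence Negative. (9, 12) — |9−12| = 3, hence Positive. (6, 1) — |6−1| = 5, hence Negative.

Negative, Negative, Negative, Positive, Negative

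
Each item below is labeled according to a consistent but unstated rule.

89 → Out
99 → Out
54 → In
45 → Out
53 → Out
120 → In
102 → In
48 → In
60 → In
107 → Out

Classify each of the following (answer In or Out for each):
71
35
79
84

Out, Out, Out, In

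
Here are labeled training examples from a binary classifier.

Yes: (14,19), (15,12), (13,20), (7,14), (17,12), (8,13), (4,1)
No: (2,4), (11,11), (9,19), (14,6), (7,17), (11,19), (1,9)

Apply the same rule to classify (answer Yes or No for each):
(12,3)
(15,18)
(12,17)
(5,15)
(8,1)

The classifier is using: sum is odd.
(12,3): 12+3 = 15 — has this property, so Yes. (15,18): 15+18 = 33 — has this property, so Yes. (12,17): 12+17 = 29 — has this property, so Yes. (5,15): 5+15 = 20 — fails this test, so No. (8,1): 8+1 = 9 — has this property, so Yes.

Yes, Yes, Yes, No, Yes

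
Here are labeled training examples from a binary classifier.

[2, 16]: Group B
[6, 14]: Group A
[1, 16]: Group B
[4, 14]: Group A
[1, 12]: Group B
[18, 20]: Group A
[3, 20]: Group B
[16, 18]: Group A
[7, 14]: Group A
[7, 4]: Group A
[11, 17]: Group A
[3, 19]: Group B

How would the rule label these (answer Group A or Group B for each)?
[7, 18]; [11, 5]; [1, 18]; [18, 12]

Group A, Group A, Group B, Group A

The pattern is that an item is 'Group A' exactly when: first ≥ 4.
Group A: [7, 18], since first 7. Group A: [11, 5], since first 11. Group B: [1, 18], since first 1. Group A: [18, 12], since first 18.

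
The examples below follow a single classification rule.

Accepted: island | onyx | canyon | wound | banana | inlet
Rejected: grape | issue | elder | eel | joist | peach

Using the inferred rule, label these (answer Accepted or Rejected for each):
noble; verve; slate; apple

The pattern is that an item is 'Accepted' exactly when: contains 'n'.

Accepted, Rejected, Rejected, Rejected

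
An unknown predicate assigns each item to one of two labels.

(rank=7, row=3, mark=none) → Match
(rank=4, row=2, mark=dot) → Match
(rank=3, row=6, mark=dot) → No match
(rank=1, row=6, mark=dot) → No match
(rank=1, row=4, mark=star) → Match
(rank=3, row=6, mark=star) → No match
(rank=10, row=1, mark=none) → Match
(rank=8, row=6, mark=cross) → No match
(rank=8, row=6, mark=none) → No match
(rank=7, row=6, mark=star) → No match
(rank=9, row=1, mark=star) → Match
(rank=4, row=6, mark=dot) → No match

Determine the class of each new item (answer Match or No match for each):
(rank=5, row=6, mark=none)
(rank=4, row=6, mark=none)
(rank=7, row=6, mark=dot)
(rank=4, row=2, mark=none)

No match, No match, No match, Match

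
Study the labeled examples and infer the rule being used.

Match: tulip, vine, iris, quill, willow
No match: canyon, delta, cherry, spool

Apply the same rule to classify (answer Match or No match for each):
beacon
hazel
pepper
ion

All 'Match' examples share one property — contains 'i' — and every 'No match' example lacks it.
beacon → no 'i' → No match.
hazel → no 'i' → No match.
pepper → no 'i' → No match.
ion → has 'i' → Match.

No match, No match, No match, Match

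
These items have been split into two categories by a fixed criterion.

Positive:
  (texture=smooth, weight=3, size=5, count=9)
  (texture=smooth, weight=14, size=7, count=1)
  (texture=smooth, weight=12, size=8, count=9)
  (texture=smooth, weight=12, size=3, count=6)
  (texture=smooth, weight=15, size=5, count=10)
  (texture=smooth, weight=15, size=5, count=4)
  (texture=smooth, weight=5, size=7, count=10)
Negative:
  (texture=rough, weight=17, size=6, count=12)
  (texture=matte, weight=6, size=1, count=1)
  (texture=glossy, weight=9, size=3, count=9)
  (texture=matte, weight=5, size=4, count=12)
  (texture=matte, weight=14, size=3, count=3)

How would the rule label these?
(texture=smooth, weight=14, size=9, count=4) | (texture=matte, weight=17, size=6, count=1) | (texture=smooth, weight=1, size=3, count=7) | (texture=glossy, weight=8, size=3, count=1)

The pattern is that an item is 'Positive' exactly when: texture is smooth.

Positive, Negative, Positive, Negative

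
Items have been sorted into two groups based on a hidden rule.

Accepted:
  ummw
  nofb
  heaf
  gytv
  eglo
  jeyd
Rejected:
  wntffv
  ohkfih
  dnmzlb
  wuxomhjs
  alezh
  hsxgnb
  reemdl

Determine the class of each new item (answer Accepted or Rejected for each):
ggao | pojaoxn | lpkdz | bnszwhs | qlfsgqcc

Accepted, Rejected, Rejected, Rejected, Rejected

Comparing the two groups points to one rule — length 4.
ggao — length 4, hence Accepted.
pojaoxn — length 7, hence Rejected.
lpkdz — length 5, hence Rejected.
bnszwhs — length 7, hence Rejected.
qlfsgqcc — length 8, hence Rejected.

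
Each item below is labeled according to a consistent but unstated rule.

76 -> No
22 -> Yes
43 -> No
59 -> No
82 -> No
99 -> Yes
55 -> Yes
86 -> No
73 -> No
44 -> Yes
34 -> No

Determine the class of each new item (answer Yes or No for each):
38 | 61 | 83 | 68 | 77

No, No, No, No, Yes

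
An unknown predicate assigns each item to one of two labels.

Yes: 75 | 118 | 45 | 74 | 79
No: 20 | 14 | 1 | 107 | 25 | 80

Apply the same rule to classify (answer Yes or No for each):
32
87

No, Yes

The common property of the 'Yes' items is: digit sum ≥ 9. No 'No' item has it.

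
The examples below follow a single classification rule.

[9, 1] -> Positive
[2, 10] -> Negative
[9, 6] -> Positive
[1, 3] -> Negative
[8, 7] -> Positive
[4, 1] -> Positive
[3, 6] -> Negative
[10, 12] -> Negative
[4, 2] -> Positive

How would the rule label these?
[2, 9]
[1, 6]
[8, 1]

Negative, Negative, Positive

The pattern is that an item is 'Positive' exactly when: first > second.
Negative: [2, 9], since 2 < 9.
Negative: [1, 6], since 1 < 6.
Positive: [8, 1], since 8 > 1.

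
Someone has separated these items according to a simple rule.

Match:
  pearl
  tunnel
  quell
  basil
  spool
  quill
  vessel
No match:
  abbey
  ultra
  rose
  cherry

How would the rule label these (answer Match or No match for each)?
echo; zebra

The common property of the 'Match' items is: ends with 'l'. No 'No match' item has it.
echo: ends with 'o' — fails the rule, so No match. zebra: ends with 'a' — fails the rule, so No match.

No match, No match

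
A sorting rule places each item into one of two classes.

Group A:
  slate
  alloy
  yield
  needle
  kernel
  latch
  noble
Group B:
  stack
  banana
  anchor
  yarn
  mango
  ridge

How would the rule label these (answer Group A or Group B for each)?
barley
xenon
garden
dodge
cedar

Group A, Group B, Group B, Group B, Group B

The common property of the 'Group A' items is: contains 'l'. No 'Group B' item has it.
barley: has 'l' — meets the rule, so Group A.
xenon: no 'l' — does not pass, so Group B.
garden: no 'l' — does not pass, so Group B.
dodge: no 'l' — does not pass, so Group B.
cedar: no 'l' — does not pass, so Group B.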